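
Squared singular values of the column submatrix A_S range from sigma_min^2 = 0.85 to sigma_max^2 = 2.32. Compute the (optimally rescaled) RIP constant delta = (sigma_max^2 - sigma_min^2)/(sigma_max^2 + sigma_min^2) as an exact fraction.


lambda_max - lambda_min = 2.32 - 0.85 = 1.47.
lambda_max + lambda_min = 2.32 + 0.85 = 3.17.
delta = 1.47/3.17 = 147/317.

147/317


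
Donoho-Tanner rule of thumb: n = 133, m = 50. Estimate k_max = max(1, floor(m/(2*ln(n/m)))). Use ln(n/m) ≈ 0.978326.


n/m = 133/50.
ln(n/m) ≈ 0.978326.
2*ln(n/m) ≈ 1.956652.
m/(2*ln(n/m)) ≈ 50/1.956652 ≈ 25.5539.
floor = 25.
k_max = max(1, 25) = 25.

25


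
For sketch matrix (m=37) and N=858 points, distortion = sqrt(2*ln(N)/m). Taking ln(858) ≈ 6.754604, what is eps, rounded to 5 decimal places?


ln(858) ≈ 6.754604.
2*ln(N)/m ≈ 2*6.754604/37 ≈ 0.36511373.
eps = sqrt(0.36511373) ≈ 0.6042464 ≈ 0.60425.

0.60425


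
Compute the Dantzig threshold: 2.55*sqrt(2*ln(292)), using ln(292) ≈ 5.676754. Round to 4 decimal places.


ln(292) ≈ 5.676754.
2*ln(n) ≈ 11.353508.
sqrt(2*ln(n)) ≈ sqrt(11.353508) ≈ 3.369497.
threshold ≈ 2.55*3.369497 = 8.59221735 ≈ 8.5922.

8.5922


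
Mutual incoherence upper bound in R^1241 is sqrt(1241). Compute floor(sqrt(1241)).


35^2 = 1225 <= 1241 < 1296 = 36^2, so 35 <= sqrt(1241) < 36.
floor(sqrt(1241)) = 35.

35


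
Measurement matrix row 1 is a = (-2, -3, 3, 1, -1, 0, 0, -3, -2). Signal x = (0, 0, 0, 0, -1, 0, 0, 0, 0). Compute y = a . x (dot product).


Non-zero terms: ['-1*-1']
Products: [1]
y = sum = 1.

1


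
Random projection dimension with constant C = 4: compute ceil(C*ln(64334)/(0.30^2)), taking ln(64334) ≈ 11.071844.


ln(64334) ≈ 11.071844.
eps^2 = 0.30^2 = 0.09.
C*ln(N)/eps^2 ≈ 4*11.071844/0.09 ≈ 492.082.
m = ceil(492.082) = 493.

493


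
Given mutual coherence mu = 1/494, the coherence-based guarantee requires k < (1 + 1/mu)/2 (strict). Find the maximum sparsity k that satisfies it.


1/mu = 494.
1 + 1/mu = 495.
(1 + 1/mu)/2 = 247.5 is not an integer, so k_max = floor(247.5) = 247.

247


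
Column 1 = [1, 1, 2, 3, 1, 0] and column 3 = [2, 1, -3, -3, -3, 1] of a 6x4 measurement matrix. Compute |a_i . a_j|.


Inner product: 1*2 + 1*1 + 2*-3 + 3*-3 + 1*-3 + 0*1
Products: [2, 1, -6, -9, -3, 0]
Sum = -15.
|dot| = 15.

15


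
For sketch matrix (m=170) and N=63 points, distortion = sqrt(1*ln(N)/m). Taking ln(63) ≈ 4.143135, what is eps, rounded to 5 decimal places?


ln(63) ≈ 4.143135.
1*ln(N)/m ≈ 1*4.143135/170 ≈ 0.02437138.
eps = sqrt(0.02437138) ≈ 0.1561134 ≈ 0.15611.

0.15611


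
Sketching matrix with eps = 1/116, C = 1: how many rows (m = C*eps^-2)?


1/eps = 116.
(1/eps)^2 = 13456.
m = 1*13456 = 13456.

13456


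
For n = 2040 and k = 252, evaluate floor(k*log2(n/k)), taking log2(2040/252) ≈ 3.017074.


log2(n/k) = log2(2040/252) ≈ 3.017074.
k*log2(n/k) ≈ 252*3.017074 = 760.302648.
floor(760.302648) = 760.

760


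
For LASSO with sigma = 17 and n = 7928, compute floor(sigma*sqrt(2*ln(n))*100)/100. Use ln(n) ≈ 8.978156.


ln(7928) ≈ 8.978156.
2*ln(n) ≈ 17.956312.
sqrt(2*ln(n)) ≈ sqrt(17.956312) ≈ 4.237489.
lambda ≈ 17*4.237489 = 72.037313.
floor(lambda*100)/100 = 72.03.

72.03


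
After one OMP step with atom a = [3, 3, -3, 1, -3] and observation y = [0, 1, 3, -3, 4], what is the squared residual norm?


a^T a = 37.
a^T y = -21.
coeff = -21/37 = -21/37.
||r||^2 = 854/37.

854/37


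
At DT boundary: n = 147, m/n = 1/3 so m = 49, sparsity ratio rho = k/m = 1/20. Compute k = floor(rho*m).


m = 1/3*147 = 49.
rho = 1/20.
rho*m = 1/20*49 = 2.45.
k = floor(2.45) = 2.

2


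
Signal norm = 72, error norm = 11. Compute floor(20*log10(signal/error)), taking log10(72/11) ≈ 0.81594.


||x||/||e|| = 72/11.
log10(72/11) ≈ 0.81594.
20*log10(||x||/||e||) ≈ 20*0.81594 = 16.3188.
floor(16.3188) = 16.

16


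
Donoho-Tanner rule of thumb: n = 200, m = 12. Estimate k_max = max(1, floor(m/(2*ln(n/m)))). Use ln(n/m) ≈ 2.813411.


n/m = 200/12 = 50/3.
ln(n/m) ≈ 2.813411.
2*ln(n/m) ≈ 5.626822.
m/(2*ln(n/m)) ≈ 12/5.626822 ≈ 2.1326.
floor = 2.
k_max = max(1, 2) = 2.

2


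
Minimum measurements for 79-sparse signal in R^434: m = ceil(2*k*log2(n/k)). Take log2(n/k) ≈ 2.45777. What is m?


log2(n/k) = log2(434/79) ≈ 2.45777.
2*k*log2(n/k) ≈ 2*79*2.45777 = 388.32766.
m = ceil(388.32766) = 389.

389


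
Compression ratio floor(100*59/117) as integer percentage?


100*m/n = 100*59/117 ≈ 50.4274.
floor = 50.

50


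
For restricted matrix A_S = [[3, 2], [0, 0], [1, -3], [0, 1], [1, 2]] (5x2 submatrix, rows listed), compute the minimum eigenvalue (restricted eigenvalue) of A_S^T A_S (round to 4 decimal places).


A_S^T A_S = [[11, 5], [5, 18]].
trace = 29.
det = 173.
disc = trace^2 - 4*det = 841 - 4*173 = 149.
sqrt(149) ≈ 12.206556.
lam_min = (29 - sqrt(149))/2 ≈ (29 - 12.206556)/2 = 8.396722 ≈ 8.3967.

8.3967


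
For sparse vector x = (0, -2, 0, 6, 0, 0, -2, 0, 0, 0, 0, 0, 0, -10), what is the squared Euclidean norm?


Non-zero entries: [(1, -2), (3, 6), (6, -2), (13, -10)]
Squares: [4, 36, 4, 100]
||x||_2^2 = sum = 144.

144


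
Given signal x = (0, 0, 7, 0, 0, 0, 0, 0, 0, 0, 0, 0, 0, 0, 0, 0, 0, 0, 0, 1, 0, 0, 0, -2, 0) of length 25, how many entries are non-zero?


Non-zero positions: [2, 19, 23].
Sparsity = 3.

3


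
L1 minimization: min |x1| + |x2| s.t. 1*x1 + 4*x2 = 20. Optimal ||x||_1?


Axis intercepts:
  x1 = 20, x2 = 0: L1 = 20
  x1 = 0, x2 = 5: L1 = 5
x* = (0, 5)
||x*||_1 = 5.

5


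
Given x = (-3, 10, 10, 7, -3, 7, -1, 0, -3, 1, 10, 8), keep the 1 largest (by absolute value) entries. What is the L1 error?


Sorted |x_i| descending: [10, 10, 10, 8, 7, 7, 3, 3, 3, 1, 1, 0]
Keep top 1: [10]
Tail entries: [10, 10, 8, 7, 7, 3, 3, 3, 1, 1, 0]
L1 error = sum of tail = 53.

53


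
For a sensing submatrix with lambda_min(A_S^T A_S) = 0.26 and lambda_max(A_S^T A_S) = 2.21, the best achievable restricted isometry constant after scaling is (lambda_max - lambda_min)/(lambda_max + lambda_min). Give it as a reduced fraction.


lambda_max - lambda_min = 2.21 - 0.26 = 1.95.
lambda_max + lambda_min = 2.21 + 0.26 = 2.47.
delta = 1.95/2.47 = 195/247 = 15/19.

15/19


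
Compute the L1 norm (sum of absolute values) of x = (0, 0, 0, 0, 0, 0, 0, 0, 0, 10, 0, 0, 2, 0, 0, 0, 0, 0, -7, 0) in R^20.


Non-zero entries: [(9, 10), (12, 2), (18, -7)]
Absolute values: [10, 2, 7]
||x||_1 = sum = 19.

19


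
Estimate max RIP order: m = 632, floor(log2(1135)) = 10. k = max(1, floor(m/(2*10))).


floor(log2(1135)) = 10.
2*10 = 20.
m/(2*floor(log2(n))) = 632/20 ≈ 31.6.
floor = 31.
k = max(1, 31) = 31.

31


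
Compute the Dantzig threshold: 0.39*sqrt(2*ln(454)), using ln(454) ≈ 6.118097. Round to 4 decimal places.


ln(454) ≈ 6.118097.
2*ln(n) ≈ 12.236194.
sqrt(2*ln(n)) ≈ sqrt(12.236194) ≈ 3.498027.
threshold ≈ 0.39*3.498027 = 1.36423053 ≈ 1.3642.

1.3642


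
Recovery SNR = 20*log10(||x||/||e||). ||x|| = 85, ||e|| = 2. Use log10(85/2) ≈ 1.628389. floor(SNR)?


||x||/||e|| = 85/2.
log10(85/2) ≈ 1.628389.
20*log10(||x||/||e||) ≈ 20*1.628389 = 32.56778.
floor(32.56778) = 32.

32


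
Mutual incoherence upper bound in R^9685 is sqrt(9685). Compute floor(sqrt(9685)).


98^2 = 9604 <= 9685 < 9801 = 99^2, so 98 <= sqrt(9685) < 99.
floor(sqrt(9685)) = 98.

98


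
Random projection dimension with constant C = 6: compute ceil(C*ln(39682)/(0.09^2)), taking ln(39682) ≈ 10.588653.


ln(39682) ≈ 10.588653.
eps^2 = 0.09^2 = 0.0081.
C*ln(N)/eps^2 ≈ 6*10.588653/0.0081 ≈ 7843.4467.
m = ceil(7843.4467) = 7844.

7844


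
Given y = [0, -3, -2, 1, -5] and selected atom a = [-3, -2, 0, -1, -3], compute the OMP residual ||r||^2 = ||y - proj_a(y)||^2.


a^T a = 23.
a^T y = 20.
coeff = 20/23 = 20/23.
||r||^2 = 497/23.

497/23


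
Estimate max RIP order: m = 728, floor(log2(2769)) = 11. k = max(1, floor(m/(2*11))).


floor(log2(2769)) = 11.
2*11 = 22.
m/(2*floor(log2(n))) = 728/22 ≈ 33.0909.
floor = 33.
k = max(1, 33) = 33.

33


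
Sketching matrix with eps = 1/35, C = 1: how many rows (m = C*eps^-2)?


1/eps = 35.
(1/eps)^2 = 1225.
m = 1*1225 = 1225.

1225


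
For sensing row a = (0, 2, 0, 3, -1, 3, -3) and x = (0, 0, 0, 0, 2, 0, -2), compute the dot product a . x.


Non-zero terms: ['-1*2', '-3*-2']
Products: [-2, 6]
y = sum = 4.

4


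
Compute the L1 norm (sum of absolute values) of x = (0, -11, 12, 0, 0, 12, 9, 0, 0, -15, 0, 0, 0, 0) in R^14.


Non-zero entries: [(1, -11), (2, 12), (5, 12), (6, 9), (9, -15)]
Absolute values: [11, 12, 12, 9, 15]
||x||_1 = sum = 59.

59


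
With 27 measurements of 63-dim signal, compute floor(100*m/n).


100*m/n = 100*27/63 ≈ 42.8571.
floor = 42.

42


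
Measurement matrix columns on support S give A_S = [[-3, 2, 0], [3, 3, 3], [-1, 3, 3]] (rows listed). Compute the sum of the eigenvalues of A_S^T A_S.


Sum of eigenvalues of A_S^T A_S = trace(A_S^T A_S) = sum of squared column norms of A_S.
A_S^T A_S diagonal: [19, 22, 18].
trace = 19 + 22 + 18 = 59.

59


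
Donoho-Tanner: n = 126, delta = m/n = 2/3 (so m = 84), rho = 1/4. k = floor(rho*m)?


m = 2/3*126 = 84.
rho = 1/4.
rho*m = 1/4*84 = 21.
k = floor(21) = 21.

21


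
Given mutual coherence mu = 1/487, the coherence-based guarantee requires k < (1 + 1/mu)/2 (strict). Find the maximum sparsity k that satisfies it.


1/mu = 487.
1 + 1/mu = 488.
(1 + 1/mu)/2 = 244 is an integer and the inequality is strict, so k_max = 244 - 1 = 243.

243


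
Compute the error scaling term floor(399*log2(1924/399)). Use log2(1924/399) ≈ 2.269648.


log2(n/k) = log2(1924/399) ≈ 2.269648.
k*log2(n/k) ≈ 399*2.269648 = 905.589552.
floor(905.589552) = 905.

905


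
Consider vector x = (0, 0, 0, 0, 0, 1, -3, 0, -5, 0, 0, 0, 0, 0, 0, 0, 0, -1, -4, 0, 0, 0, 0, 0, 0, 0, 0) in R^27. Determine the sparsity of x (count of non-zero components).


Non-zero positions: [5, 6, 8, 17, 18].
Sparsity = 5.

5


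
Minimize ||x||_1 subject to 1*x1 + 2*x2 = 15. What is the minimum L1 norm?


Axis intercepts:
  x1 = 15, x2 = 0: L1 = 15
  x1 = 0, x2 = 15/2: L1 = 15/2
x* = (0, 15/2)
||x*||_1 = 15/2.

15/2


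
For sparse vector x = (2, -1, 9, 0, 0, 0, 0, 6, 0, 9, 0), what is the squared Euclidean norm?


Non-zero entries: [(0, 2), (1, -1), (2, 9), (7, 6), (9, 9)]
Squares: [4, 1, 81, 36, 81]
||x||_2^2 = sum = 203.

203


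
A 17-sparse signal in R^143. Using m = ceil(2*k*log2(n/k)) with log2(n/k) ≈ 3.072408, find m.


log2(n/k) = log2(143/17) ≈ 3.072408.
2*k*log2(n/k) ≈ 2*17*3.072408 = 104.461872.
m = ceil(104.461872) = 105.

105


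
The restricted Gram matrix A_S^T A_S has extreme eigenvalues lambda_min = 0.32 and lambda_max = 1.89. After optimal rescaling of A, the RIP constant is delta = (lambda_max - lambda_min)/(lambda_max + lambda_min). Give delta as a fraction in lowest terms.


lambda_max - lambda_min = 1.89 - 0.32 = 1.57.
lambda_max + lambda_min = 1.89 + 0.32 = 2.21.
delta = 1.57/2.21 = 157/221.

157/221


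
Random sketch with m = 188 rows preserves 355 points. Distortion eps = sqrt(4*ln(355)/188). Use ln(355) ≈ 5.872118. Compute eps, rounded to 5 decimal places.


ln(355) ≈ 5.872118.
4*ln(N)/m ≈ 4*5.872118/188 ≈ 0.12493868.
eps = sqrt(0.12493868) ≈ 0.3534667 ≈ 0.35347.

0.35347


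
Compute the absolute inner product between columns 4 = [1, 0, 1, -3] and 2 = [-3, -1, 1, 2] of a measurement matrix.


Inner product: 1*-3 + 0*-1 + 1*1 + -3*2
Products: [-3, 0, 1, -6]
Sum = -8.
|dot| = 8.

8


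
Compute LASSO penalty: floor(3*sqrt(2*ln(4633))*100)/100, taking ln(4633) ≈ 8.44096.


ln(4633) ≈ 8.44096.
2*ln(n) ≈ 16.88192.
sqrt(2*ln(n)) ≈ sqrt(16.88192) ≈ 4.108761.
lambda ≈ 3*4.108761 = 12.326283.
floor(lambda*100)/100 = 12.32.

12.32


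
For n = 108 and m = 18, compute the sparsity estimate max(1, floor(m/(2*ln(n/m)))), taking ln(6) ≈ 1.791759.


n/m = 108/18 = 6.
ln(n/m) ≈ 1.791759.
2*ln(n/m) ≈ 3.583518.
m/(2*ln(n/m)) ≈ 18/3.583518 ≈ 5.023.
floor = 5.
k_max = max(1, 5) = 5.

5


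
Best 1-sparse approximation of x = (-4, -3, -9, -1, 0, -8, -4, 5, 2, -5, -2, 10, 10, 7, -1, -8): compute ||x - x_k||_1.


Sorted |x_i| descending: [10, 10, 9, 8, 8, 7, 5, 5, 4, 4, 3, 2, 2, 1, 1, 0]
Keep top 1: [10]
Tail entries: [10, 9, 8, 8, 7, 5, 5, 4, 4, 3, 2, 2, 1, 1, 0]
L1 error = sum of tail = 69.

69


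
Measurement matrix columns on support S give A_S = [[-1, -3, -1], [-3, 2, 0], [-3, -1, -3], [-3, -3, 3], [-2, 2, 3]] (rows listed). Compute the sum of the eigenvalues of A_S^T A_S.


Sum of eigenvalues of A_S^T A_S = trace(A_S^T A_S) = sum of squared column norms of A_S.
A_S^T A_S diagonal: [32, 27, 28].
trace = 32 + 27 + 28 = 87.

87


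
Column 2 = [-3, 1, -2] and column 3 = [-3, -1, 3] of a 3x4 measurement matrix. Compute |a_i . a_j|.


Inner product: -3*-3 + 1*-1 + -2*3
Products: [9, -1, -6]
Sum = 2.
|dot| = 2.

2


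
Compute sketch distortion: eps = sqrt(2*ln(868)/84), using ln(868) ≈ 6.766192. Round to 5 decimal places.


ln(868) ≈ 6.766192.
2*ln(N)/m ≈ 2*6.766192/84 ≈ 0.16109981.
eps = sqrt(0.16109981) ≈ 0.4013724 ≈ 0.40137.

0.40137


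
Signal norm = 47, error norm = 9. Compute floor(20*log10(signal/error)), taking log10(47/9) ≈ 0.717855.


||x||/||e|| = 47/9.
log10(47/9) ≈ 0.717855.
20*log10(||x||/||e||) ≈ 20*0.717855 = 14.3571.
floor(14.3571) = 14.

14


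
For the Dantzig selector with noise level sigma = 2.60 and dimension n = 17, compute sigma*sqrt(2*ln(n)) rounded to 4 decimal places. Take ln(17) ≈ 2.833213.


ln(17) ≈ 2.833213.
2*ln(n) ≈ 5.666426.
sqrt(2*ln(n)) ≈ sqrt(5.666426) ≈ 2.380426.
threshold ≈ 2.60*2.380426 = 6.1891076 ≈ 6.1891.

6.1891


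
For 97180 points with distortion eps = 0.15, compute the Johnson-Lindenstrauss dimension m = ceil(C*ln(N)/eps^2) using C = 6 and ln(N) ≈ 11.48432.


ln(97180) ≈ 11.48432.
eps^2 = 0.15^2 = 0.0225.
C*ln(N)/eps^2 ≈ 6*11.48432/0.0225 ≈ 3062.4853.
m = ceil(3062.4853) = 3063.

3063


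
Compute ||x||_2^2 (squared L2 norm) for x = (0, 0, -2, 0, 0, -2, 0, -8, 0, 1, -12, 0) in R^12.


Non-zero entries: [(2, -2), (5, -2), (7, -8), (9, 1), (10, -12)]
Squares: [4, 4, 64, 1, 144]
||x||_2^2 = sum = 217.

217


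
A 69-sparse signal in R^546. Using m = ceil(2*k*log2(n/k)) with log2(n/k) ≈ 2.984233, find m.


log2(n/k) = log2(546/69) ≈ 2.984233.
2*k*log2(n/k) ≈ 2*69*2.984233 = 411.824154.
m = ceil(411.824154) = 412.

412


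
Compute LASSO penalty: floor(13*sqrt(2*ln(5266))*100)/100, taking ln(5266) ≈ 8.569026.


ln(5266) ≈ 8.569026.
2*ln(n) ≈ 17.138052.
sqrt(2*ln(n)) ≈ sqrt(17.138052) ≈ 4.139813.
lambda ≈ 13*4.139813 = 53.817569.
floor(lambda*100)/100 = 53.81.

53.81


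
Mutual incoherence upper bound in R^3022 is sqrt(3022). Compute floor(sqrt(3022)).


54^2 = 2916 <= 3022 < 3025 = 55^2, so 54 <= sqrt(3022) < 55.
floor(sqrt(3022)) = 54.

54


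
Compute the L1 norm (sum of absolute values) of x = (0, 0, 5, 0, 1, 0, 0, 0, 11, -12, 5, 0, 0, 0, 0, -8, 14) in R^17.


Non-zero entries: [(2, 5), (4, 1), (8, 11), (9, -12), (10, 5), (15, -8), (16, 14)]
Absolute values: [5, 1, 11, 12, 5, 8, 14]
||x||_1 = sum = 56.

56


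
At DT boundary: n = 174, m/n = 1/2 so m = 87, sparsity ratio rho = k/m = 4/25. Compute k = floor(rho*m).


m = 1/2*174 = 87.
rho = 4/25.
rho*m = 4/25*87 = 13.92.
k = floor(13.92) = 13.

13


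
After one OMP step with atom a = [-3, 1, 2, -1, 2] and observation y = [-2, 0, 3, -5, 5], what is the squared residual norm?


a^T a = 19.
a^T y = 27.
coeff = 27/19 = 27/19.
||r||^2 = 468/19.

468/19


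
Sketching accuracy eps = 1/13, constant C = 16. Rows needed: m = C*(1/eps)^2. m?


1/eps = 13.
(1/eps)^2 = 169.
m = 16*169 = 2704.

2704


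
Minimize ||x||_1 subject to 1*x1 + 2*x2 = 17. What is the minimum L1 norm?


Axis intercepts:
  x1 = 17, x2 = 0: L1 = 17
  x1 = 0, x2 = 17/2: L1 = 17/2
x* = (0, 17/2)
||x*||_1 = 17/2.

17/2


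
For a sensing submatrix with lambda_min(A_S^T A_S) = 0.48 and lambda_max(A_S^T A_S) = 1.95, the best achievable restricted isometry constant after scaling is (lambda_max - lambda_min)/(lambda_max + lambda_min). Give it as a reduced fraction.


lambda_max - lambda_min = 1.95 - 0.48 = 1.47.
lambda_max + lambda_min = 1.95 + 0.48 = 2.43.
delta = 1.47/2.43 = 147/243 = 49/81.

49/81


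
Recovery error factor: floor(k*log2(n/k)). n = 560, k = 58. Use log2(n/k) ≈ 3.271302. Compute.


log2(n/k) = log2(560/58) ≈ 3.271302.
k*log2(n/k) ≈ 58*3.271302 = 189.735516.
floor(189.735516) = 189.

189


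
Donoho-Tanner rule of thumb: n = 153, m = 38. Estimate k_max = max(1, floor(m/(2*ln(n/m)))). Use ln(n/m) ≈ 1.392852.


n/m = 153/38.
ln(n/m) ≈ 1.392852.
2*ln(n/m) ≈ 2.785704.
m/(2*ln(n/m)) ≈ 38/2.785704 ≈ 13.6411.
floor = 13.
k_max = max(1, 13) = 13.

13


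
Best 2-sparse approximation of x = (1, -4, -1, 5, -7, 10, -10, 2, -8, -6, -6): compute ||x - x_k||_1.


Sorted |x_i| descending: [10, 10, 8, 7, 6, 6, 5, 4, 2, 1, 1]
Keep top 2: [10, 10]
Tail entries: [8, 7, 6, 6, 5, 4, 2, 1, 1]
L1 error = sum of tail = 40.

40


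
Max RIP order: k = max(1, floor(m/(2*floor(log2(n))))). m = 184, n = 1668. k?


floor(log2(1668)) = 10.
2*10 = 20.
m/(2*floor(log2(n))) = 184/20 ≈ 9.2.
floor = 9.
k = max(1, 9) = 9.

9


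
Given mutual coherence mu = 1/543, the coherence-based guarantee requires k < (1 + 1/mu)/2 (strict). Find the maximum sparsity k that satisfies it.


1/mu = 543.
1 + 1/mu = 544.
(1 + 1/mu)/2 = 272 is an integer and the inequality is strict, so k_max = 272 - 1 = 271.

271


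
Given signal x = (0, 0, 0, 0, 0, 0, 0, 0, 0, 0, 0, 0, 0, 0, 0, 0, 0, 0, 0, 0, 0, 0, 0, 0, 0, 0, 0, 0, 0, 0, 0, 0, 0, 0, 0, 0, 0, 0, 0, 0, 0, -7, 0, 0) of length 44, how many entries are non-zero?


Non-zero positions: [41].
Sparsity = 1.

1


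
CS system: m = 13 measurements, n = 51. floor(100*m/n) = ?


100*m/n = 100*13/51 ≈ 25.4902.
floor = 25.

25


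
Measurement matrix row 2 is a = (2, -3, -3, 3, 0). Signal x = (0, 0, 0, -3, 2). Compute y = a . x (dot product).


Non-zero terms: ['3*-3', '0*2']
Products: [-9, 0]
y = sum = -9.

-9


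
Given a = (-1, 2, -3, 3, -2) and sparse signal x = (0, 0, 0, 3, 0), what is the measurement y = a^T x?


Non-zero terms: ['3*3']
Products: [9]
y = sum = 9.

9


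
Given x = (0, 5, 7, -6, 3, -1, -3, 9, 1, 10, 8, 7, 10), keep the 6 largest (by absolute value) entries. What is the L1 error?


Sorted |x_i| descending: [10, 10, 9, 8, 7, 7, 6, 5, 3, 3, 1, 1, 0]
Keep top 6: [10, 10, 9, 8, 7, 7]
Tail entries: [6, 5, 3, 3, 1, 1, 0]
L1 error = sum of tail = 19.

19


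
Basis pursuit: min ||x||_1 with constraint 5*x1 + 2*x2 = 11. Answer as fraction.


Axis intercepts:
  x1 = 11/5, x2 = 0: L1 = 11/5
  x1 = 0, x2 = 11/2: L1 = 11/2
x* = (11/5, 0)
||x*||_1 = 11/5.

11/5


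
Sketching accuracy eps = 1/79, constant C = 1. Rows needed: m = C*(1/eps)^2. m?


1/eps = 79.
(1/eps)^2 = 6241.
m = 1*6241 = 6241.

6241


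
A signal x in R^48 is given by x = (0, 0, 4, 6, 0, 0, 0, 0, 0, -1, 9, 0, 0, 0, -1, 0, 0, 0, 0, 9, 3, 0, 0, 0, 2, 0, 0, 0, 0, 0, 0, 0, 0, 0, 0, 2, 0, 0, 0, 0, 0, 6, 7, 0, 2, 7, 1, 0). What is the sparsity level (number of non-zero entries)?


Non-zero positions: [2, 3, 9, 10, 14, 19, 20, 24, 35, 41, 42, 44, 45, 46].
Sparsity = 14.

14


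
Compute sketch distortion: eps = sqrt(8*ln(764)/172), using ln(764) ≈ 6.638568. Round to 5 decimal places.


ln(764) ≈ 6.638568.
8*ln(N)/m ≈ 8*6.638568/172 ≈ 0.3087706.
eps = sqrt(0.3087706) ≈ 0.5556713 ≈ 0.55567.

0.55567


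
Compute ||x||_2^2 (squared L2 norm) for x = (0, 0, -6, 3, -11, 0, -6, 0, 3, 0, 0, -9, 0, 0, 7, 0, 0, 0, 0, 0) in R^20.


Non-zero entries: [(2, -6), (3, 3), (4, -11), (6, -6), (8, 3), (11, -9), (14, 7)]
Squares: [36, 9, 121, 36, 9, 81, 49]
||x||_2^2 = sum = 341.

341


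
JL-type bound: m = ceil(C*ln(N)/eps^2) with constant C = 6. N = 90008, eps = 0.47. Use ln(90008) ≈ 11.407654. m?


ln(90008) ≈ 11.407654.
eps^2 = 0.47^2 = 0.2209.
C*ln(N)/eps^2 ≈ 6*11.407654/0.2209 ≈ 309.8503.
m = ceil(309.8503) = 310.

310


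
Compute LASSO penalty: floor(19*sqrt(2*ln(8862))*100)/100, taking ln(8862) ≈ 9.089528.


ln(8862) ≈ 9.089528.
2*ln(n) ≈ 18.179056.
sqrt(2*ln(n)) ≈ sqrt(18.179056) ≈ 4.26369.
lambda ≈ 19*4.26369 = 81.01011.
floor(lambda*100)/100 = 81.01.

81.01


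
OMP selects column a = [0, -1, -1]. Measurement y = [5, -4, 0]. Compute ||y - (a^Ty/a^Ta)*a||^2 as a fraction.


a^T a = 2.
a^T y = 4.
coeff = 4/2 = 2.
||r||^2 = 33.

33


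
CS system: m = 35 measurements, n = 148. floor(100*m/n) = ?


100*m/n = 100*35/148 ≈ 23.6486.
floor = 23.

23


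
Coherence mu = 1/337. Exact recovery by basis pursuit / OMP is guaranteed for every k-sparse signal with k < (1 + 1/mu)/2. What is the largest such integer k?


1/mu = 337.
1 + 1/mu = 338.
(1 + 1/mu)/2 = 169 is an integer and the inequality is strict, so k_max = 169 - 1 = 168.

168


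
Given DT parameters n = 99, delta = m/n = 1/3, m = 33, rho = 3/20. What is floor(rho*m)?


m = 1/3*99 = 33.
rho = 3/20.
rho*m = 3/20*33 = 4.95.
k = floor(4.95) = 4.

4


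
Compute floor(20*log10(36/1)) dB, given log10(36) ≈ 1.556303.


||x||/||e|| = 36/1 = 36.
log10(36) ≈ 1.556303.
20*log10(||x||/||e||) ≈ 20*1.556303 = 31.12606.
floor(31.12606) = 31.

31


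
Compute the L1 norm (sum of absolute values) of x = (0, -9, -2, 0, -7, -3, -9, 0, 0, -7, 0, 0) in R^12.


Non-zero entries: [(1, -9), (2, -2), (4, -7), (5, -3), (6, -9), (9, -7)]
Absolute values: [9, 2, 7, 3, 9, 7]
||x||_1 = sum = 37.

37


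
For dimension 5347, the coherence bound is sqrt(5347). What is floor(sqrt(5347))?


73^2 = 5329 <= 5347 < 5476 = 74^2, so 73 <= sqrt(5347) < 74.
floor(sqrt(5347)) = 73.

73


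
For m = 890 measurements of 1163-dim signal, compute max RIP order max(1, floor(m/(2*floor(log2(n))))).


floor(log2(1163)) = 10.
2*10 = 20.
m/(2*floor(log2(n))) = 890/20 ≈ 44.5.
floor = 44.
k = max(1, 44) = 44.

44


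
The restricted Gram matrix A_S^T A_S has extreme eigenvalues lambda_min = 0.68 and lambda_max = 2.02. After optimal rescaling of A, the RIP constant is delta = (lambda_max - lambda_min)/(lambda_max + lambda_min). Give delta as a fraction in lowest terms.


lambda_max - lambda_min = 2.02 - 0.68 = 1.34.
lambda_max + lambda_min = 2.02 + 0.68 = 2.70.
delta = 1.34/2.70 = 134/270 = 67/135.

67/135


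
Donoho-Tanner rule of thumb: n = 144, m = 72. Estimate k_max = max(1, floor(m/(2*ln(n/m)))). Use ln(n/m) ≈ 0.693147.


n/m = 144/72 = 2.
ln(n/m) ≈ 0.693147.
2*ln(n/m) ≈ 1.386294.
m/(2*ln(n/m)) ≈ 72/1.386294 ≈ 51.937.
floor = 51.
k_max = max(1, 51) = 51.

51


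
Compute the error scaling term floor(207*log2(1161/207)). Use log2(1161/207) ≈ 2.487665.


log2(n/k) = log2(1161/207) ≈ 2.487665.
k*log2(n/k) ≈ 207*2.487665 = 514.946655.
floor(514.946655) = 514.

514


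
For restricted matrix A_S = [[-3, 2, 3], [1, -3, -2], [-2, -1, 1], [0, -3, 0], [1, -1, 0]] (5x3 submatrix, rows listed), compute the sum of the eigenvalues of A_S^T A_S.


Sum of eigenvalues of A_S^T A_S = trace(A_S^T A_S) = sum of squared column norms of A_S.
A_S^T A_S diagonal: [15, 24, 14].
trace = 15 + 24 + 14 = 53.

53


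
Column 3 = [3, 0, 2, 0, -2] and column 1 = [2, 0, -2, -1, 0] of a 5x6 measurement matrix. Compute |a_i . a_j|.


Inner product: 3*2 + 0*0 + 2*-2 + 0*-1 + -2*0
Products: [6, 0, -4, 0, 0]
Sum = 2.
|dot| = 2.

2


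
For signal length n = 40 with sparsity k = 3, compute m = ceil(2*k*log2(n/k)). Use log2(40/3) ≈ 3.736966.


log2(n/k) = log2(40/3) ≈ 3.736966.
2*k*log2(n/k) ≈ 2*3*3.736966 = 22.421796.
m = ceil(22.421796) = 23.

23


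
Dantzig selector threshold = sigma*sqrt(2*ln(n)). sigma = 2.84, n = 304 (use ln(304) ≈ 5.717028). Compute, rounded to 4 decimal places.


ln(304) ≈ 5.717028.
2*ln(n) ≈ 11.434056.
sqrt(2*ln(n)) ≈ sqrt(11.434056) ≈ 3.381428.
threshold ≈ 2.84*3.381428 = 9.60325552 ≈ 9.6033.

9.6033


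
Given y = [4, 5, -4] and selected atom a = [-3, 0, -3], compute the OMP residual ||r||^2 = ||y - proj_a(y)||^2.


a^T a = 18.
a^T y = 0.
coeff = 0/18 = 0.
||r||^2 = 57.

57


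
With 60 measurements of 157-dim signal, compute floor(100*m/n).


100*m/n = 100*60/157 ≈ 38.2166.
floor = 38.

38


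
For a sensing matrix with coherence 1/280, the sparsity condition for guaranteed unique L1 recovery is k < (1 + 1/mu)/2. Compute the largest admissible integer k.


1/mu = 280.
1 + 1/mu = 281.
(1 + 1/mu)/2 = 140.5 is not an integer, so k_max = floor(140.5) = 140.

140


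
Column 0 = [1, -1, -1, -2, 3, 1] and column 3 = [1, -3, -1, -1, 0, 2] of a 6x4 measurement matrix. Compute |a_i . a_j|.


Inner product: 1*1 + -1*-3 + -1*-1 + -2*-1 + 3*0 + 1*2
Products: [1, 3, 1, 2, 0, 2]
Sum = 9.
|dot| = 9.

9


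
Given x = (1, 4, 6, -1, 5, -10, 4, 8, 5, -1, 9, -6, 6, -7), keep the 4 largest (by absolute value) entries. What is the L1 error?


Sorted |x_i| descending: [10, 9, 8, 7, 6, 6, 6, 5, 5, 4, 4, 1, 1, 1]
Keep top 4: [10, 9, 8, 7]
Tail entries: [6, 6, 6, 5, 5, 4, 4, 1, 1, 1]
L1 error = sum of tail = 39.

39


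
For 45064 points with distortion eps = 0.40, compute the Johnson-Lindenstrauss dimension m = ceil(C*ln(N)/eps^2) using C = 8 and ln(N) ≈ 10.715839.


ln(45064) ≈ 10.715839.
eps^2 = 0.40^2 = 0.16.
C*ln(N)/eps^2 ≈ 8*10.715839/0.16 ≈ 535.792.
m = ceil(535.792) = 536.

536


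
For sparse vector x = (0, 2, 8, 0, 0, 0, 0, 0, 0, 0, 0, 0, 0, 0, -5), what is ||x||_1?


Non-zero entries: [(1, 2), (2, 8), (14, -5)]
Absolute values: [2, 8, 5]
||x||_1 = sum = 15.

15


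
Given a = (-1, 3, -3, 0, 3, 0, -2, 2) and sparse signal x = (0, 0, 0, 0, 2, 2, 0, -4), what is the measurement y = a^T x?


Non-zero terms: ['3*2', '0*2', '2*-4']
Products: [6, 0, -8]
y = sum = -2.

-2


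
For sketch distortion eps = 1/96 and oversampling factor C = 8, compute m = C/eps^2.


1/eps = 96.
(1/eps)^2 = 9216.
m = 8*9216 = 73728.

73728


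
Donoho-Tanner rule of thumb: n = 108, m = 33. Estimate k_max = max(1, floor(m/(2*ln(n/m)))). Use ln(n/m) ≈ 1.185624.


n/m = 108/33 = 36/11.
ln(n/m) ≈ 1.185624.
2*ln(n/m) ≈ 2.371248.
m/(2*ln(n/m)) ≈ 33/2.371248 ≈ 13.9167.
floor = 13.
k_max = max(1, 13) = 13.

13


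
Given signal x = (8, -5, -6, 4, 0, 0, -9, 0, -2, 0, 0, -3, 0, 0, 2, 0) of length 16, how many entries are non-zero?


Non-zero positions: [0, 1, 2, 3, 6, 8, 11, 14].
Sparsity = 8.

8


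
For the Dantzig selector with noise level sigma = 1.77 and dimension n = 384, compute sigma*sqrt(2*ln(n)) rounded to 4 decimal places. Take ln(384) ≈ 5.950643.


ln(384) ≈ 5.950643.
2*ln(n) ≈ 11.901286.
sqrt(2*ln(n)) ≈ sqrt(11.901286) ≈ 3.449824.
threshold ≈ 1.77*3.449824 = 6.10618848 ≈ 6.1062.

6.1062


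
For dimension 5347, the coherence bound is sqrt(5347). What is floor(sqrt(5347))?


73^2 = 5329 <= 5347 < 5476 = 74^2, so 73 <= sqrt(5347) < 74.
floor(sqrt(5347)) = 73.

73


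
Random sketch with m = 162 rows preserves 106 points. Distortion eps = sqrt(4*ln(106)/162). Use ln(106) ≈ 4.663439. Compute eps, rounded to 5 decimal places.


ln(106) ≈ 4.663439.
4*ln(N)/m ≈ 4*4.663439/162 ≈ 0.11514664.
eps = sqrt(0.11514664) ≈ 0.3393326 ≈ 0.33933.

0.33933


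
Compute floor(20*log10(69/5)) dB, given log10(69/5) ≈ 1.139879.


||x||/||e|| = 69/5.
log10(69/5) ≈ 1.139879.
20*log10(||x||/||e||) ≈ 20*1.139879 = 22.79758.
floor(22.79758) = 22.

22


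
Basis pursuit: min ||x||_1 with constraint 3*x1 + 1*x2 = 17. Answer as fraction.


Axis intercepts:
  x1 = 17/3, x2 = 0: L1 = 17/3
  x1 = 0, x2 = 17: L1 = 17
x* = (17/3, 0)
||x*||_1 = 17/3.

17/3


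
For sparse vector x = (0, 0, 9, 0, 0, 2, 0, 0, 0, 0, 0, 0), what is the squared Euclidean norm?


Non-zero entries: [(2, 9), (5, 2)]
Squares: [81, 4]
||x||_2^2 = sum = 85.

85


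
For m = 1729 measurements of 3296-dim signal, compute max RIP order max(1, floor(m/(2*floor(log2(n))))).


floor(log2(3296)) = 11.
2*11 = 22.
m/(2*floor(log2(n))) = 1729/22 ≈ 78.5909.
floor = 78.
k = max(1, 78) = 78.

78


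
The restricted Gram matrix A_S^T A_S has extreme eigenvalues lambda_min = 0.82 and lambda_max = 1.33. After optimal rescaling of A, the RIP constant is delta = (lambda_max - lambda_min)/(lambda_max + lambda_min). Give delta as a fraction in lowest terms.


lambda_max - lambda_min = 1.33 - 0.82 = 0.51.
lambda_max + lambda_min = 1.33 + 0.82 = 2.15.
delta = 0.51/2.15 = 51/215.

51/215


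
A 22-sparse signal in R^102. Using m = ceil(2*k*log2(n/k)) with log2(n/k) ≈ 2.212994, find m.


log2(n/k) = log2(102/22) ≈ 2.212994.
2*k*log2(n/k) ≈ 2*22*2.212994 = 97.371736.
m = ceil(97.371736) = 98.

98


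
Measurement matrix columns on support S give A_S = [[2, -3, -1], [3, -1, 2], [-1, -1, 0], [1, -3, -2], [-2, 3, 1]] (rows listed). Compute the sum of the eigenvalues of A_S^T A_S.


Sum of eigenvalues of A_S^T A_S = trace(A_S^T A_S) = sum of squared column norms of A_S.
A_S^T A_S diagonal: [19, 29, 10].
trace = 19 + 29 + 10 = 58.

58


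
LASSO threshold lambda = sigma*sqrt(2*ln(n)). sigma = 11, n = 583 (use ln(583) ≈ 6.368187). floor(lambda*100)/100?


ln(583) ≈ 6.368187.
2*ln(n) ≈ 12.736374.
sqrt(2*ln(n)) ≈ sqrt(12.736374) ≈ 3.568806.
lambda ≈ 11*3.568806 = 39.256866.
floor(lambda*100)/100 = 39.25.

39.25


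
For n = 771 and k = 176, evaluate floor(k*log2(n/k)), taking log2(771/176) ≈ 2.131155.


log2(n/k) = log2(771/176) ≈ 2.131155.
k*log2(n/k) ≈ 176*2.131155 = 375.08328.
floor(375.08328) = 375.

375


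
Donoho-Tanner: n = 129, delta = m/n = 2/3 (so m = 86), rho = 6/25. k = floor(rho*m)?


m = 2/3*129 = 86.
rho = 6/25.
rho*m = 6/25*86 = 20.64.
k = floor(20.64) = 20.

20


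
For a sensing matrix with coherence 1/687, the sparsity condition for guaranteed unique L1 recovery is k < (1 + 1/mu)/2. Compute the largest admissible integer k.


1/mu = 687.
1 + 1/mu = 688.
(1 + 1/mu)/2 = 344 is an integer and the inequality is strict, so k_max = 344 - 1 = 343.

343


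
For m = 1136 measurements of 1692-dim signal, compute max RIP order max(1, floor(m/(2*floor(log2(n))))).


floor(log2(1692)) = 10.
2*10 = 20.
m/(2*floor(log2(n))) = 1136/20 ≈ 56.8.
floor = 56.
k = max(1, 56) = 56.

56


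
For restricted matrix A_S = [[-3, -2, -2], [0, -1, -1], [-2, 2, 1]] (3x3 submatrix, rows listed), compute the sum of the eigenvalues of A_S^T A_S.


Sum of eigenvalues of A_S^T A_S = trace(A_S^T A_S) = sum of squared column norms of A_S.
A_S^T A_S diagonal: [13, 9, 6].
trace = 13 + 9 + 6 = 28.

28


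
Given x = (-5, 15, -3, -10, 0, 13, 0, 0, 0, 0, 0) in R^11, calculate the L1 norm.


Non-zero entries: [(0, -5), (1, 15), (2, -3), (3, -10), (5, 13)]
Absolute values: [5, 15, 3, 10, 13]
||x||_1 = sum = 46.

46


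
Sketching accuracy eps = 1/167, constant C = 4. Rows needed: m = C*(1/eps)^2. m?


1/eps = 167.
(1/eps)^2 = 27889.
m = 4*27889 = 111556.

111556


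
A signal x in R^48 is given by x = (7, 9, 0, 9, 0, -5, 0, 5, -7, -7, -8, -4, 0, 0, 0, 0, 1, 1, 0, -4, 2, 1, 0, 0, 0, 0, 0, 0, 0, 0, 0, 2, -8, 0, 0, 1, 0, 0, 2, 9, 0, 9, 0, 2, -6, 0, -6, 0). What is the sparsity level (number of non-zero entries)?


Non-zero positions: [0, 1, 3, 5, 7, 8, 9, 10, 11, 16, 17, 19, 20, 21, 31, 32, 35, 38, 39, 41, 43, 44, 46].
Sparsity = 23.

23


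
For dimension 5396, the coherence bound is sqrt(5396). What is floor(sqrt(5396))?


73^2 = 5329 <= 5396 < 5476 = 74^2, so 73 <= sqrt(5396) < 74.
floor(sqrt(5396)) = 73.

73


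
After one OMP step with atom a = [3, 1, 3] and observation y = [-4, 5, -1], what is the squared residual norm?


a^T a = 19.
a^T y = -10.
coeff = -10/19 = -10/19.
||r||^2 = 698/19.

698/19


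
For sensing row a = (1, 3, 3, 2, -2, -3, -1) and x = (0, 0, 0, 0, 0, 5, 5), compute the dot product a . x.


Non-zero terms: ['-3*5', '-1*5']
Products: [-15, -5]
y = sum = -20.

-20


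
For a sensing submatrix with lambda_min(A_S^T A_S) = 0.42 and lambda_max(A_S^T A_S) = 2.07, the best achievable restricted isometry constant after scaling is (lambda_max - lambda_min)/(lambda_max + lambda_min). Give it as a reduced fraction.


lambda_max - lambda_min = 2.07 - 0.42 = 1.65.
lambda_max + lambda_min = 2.07 + 0.42 = 2.49.
delta = 1.65/2.49 = 165/249 = 55/83.

55/83


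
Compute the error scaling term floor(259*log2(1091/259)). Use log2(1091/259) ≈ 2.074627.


log2(n/k) = log2(1091/259) ≈ 2.074627.
k*log2(n/k) ≈ 259*2.074627 = 537.328393.
floor(537.328393) = 537.

537


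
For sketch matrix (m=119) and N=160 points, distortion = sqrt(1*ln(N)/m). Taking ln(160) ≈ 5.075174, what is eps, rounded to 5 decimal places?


ln(160) ≈ 5.075174.
1*ln(N)/m ≈ 1*5.075174/119 ≈ 0.04264852.
eps = sqrt(0.04264852) ≈ 0.2065152 ≈ 0.20652.

0.20652


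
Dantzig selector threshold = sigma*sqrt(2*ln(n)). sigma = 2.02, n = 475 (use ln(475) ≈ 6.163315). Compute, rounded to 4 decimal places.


ln(475) ≈ 6.163315.
2*ln(n) ≈ 12.32663.
sqrt(2*ln(n)) ≈ sqrt(12.32663) ≈ 3.51093.
threshold ≈ 2.02*3.51093 = 7.0920786 ≈ 7.0921.

7.0921


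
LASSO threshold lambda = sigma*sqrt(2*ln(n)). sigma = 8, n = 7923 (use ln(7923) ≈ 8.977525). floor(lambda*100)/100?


ln(7923) ≈ 8.977525.
2*ln(n) ≈ 17.95505.
sqrt(2*ln(n)) ≈ sqrt(17.95505) ≈ 4.23734.
lambda ≈ 8*4.23734 = 33.89872.
floor(lambda*100)/100 = 33.89.

33.89


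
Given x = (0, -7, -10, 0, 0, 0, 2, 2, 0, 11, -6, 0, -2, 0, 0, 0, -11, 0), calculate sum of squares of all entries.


Non-zero entries: [(1, -7), (2, -10), (6, 2), (7, 2), (9, 11), (10, -6), (12, -2), (16, -11)]
Squares: [49, 100, 4, 4, 121, 36, 4, 121]
||x||_2^2 = sum = 439.

439


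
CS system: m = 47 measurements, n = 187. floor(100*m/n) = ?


100*m/n = 100*47/187 ≈ 25.1337.
floor = 25.

25


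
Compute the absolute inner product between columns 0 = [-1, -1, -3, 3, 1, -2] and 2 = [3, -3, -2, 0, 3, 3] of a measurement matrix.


Inner product: -1*3 + -1*-3 + -3*-2 + 3*0 + 1*3 + -2*3
Products: [-3, 3, 6, 0, 3, -6]
Sum = 3.
|dot| = 3.

3


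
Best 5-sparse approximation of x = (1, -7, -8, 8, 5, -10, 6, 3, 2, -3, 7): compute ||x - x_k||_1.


Sorted |x_i| descending: [10, 8, 8, 7, 7, 6, 5, 3, 3, 2, 1]
Keep top 5: [10, 8, 8, 7, 7]
Tail entries: [6, 5, 3, 3, 2, 1]
L1 error = sum of tail = 20.

20


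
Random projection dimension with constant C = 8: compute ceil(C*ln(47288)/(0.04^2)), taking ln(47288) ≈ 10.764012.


ln(47288) ≈ 10.764012.
eps^2 = 0.04^2 = 0.0016.
C*ln(N)/eps^2 ≈ 8*10.764012/0.0016 ≈ 53820.06.
m = ceil(53820.06) = 53821.

53821


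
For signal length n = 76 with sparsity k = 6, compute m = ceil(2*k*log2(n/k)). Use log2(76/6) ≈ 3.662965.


log2(n/k) = log2(76/6) ≈ 3.662965.
2*k*log2(n/k) ≈ 2*6*3.662965 = 43.95558.
m = ceil(43.95558) = 44.

44


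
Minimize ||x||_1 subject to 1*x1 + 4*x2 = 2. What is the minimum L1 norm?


Axis intercepts:
  x1 = 2, x2 = 0: L1 = 2
  x1 = 0, x2 = 1/2: L1 = 1/2
x* = (0, 1/2)
||x*||_1 = 1/2.

1/2


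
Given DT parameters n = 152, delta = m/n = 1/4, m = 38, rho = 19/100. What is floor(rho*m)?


m = 1/4*152 = 38.
rho = 19/100.
rho*m = 19/100*38 = 7.22.
k = floor(7.22) = 7.

7


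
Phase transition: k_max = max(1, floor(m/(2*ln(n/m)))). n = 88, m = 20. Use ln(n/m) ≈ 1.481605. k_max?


n/m = 88/20 = 22/5.
ln(n/m) ≈ 1.481605.
2*ln(n/m) ≈ 2.96321.
m/(2*ln(n/m)) ≈ 20/2.96321 ≈ 6.7494.
floor = 6.
k_max = max(1, 6) = 6.

6


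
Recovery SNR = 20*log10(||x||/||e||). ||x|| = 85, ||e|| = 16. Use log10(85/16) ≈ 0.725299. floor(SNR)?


||x||/||e|| = 85/16.
log10(85/16) ≈ 0.725299.
20*log10(||x||/||e||) ≈ 20*0.725299 = 14.50598.
floor(14.50598) = 14.

14


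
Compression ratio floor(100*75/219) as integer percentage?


100*m/n = 100*75/219 ≈ 34.2466.
floor = 34.

34


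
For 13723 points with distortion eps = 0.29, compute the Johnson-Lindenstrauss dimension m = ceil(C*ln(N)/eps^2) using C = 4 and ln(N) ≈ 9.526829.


ln(13723) ≈ 9.526829.
eps^2 = 0.29^2 = 0.0841.
C*ln(N)/eps^2 ≈ 4*9.526829/0.0841 ≈ 453.1191.
m = ceil(453.1191) = 454.

454


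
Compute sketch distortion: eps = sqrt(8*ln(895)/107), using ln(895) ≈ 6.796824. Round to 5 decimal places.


ln(895) ≈ 6.796824.
8*ln(N)/m ≈ 8*6.796824/107 ≈ 0.50817376.
eps = sqrt(0.50817376) ≈ 0.7128631 ≈ 0.71286.

0.71286


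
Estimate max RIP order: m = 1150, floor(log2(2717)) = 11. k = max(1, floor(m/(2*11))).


floor(log2(2717)) = 11.
2*11 = 22.
m/(2*floor(log2(n))) = 1150/22 ≈ 52.2727.
floor = 52.
k = max(1, 52) = 52.

52


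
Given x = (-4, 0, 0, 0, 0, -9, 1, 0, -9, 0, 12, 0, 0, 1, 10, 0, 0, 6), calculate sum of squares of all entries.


Non-zero entries: [(0, -4), (5, -9), (6, 1), (8, -9), (10, 12), (13, 1), (14, 10), (17, 6)]
Squares: [16, 81, 1, 81, 144, 1, 100, 36]
||x||_2^2 = sum = 460.

460


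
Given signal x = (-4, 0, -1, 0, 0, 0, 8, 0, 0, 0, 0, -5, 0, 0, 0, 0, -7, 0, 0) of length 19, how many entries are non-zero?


Non-zero positions: [0, 2, 6, 11, 16].
Sparsity = 5.

5


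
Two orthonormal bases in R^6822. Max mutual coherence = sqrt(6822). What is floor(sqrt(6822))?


82^2 = 6724 <= 6822 < 6889 = 83^2, so 82 <= sqrt(6822) < 83.
floor(sqrt(6822)) = 82.

82


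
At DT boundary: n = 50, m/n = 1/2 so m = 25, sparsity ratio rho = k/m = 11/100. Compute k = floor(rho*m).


m = 1/2*50 = 25.
rho = 11/100.
rho*m = 11/100*25 = 2.75.
k = floor(2.75) = 2.

2


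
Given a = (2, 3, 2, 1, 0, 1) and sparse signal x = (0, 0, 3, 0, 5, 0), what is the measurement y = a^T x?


Non-zero terms: ['2*3', '0*5']
Products: [6, 0]
y = sum = 6.

6


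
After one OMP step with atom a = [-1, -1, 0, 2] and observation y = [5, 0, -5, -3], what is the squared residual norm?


a^T a = 6.
a^T y = -11.
coeff = -11/6 = -11/6.
||r||^2 = 233/6.

233/6


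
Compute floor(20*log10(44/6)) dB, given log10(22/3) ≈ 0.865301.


||x||/||e|| = 44/6 = 22/3.
log10(22/3) ≈ 0.865301.
20*log10(||x||/||e||) ≈ 20*0.865301 = 17.30602.
floor(17.30602) = 17.

17


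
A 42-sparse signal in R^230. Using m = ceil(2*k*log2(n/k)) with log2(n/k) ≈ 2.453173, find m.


log2(n/k) = log2(230/42) ≈ 2.453173.
2*k*log2(n/k) ≈ 2*42*2.453173 = 206.066532.
m = ceil(206.066532) = 207.

207


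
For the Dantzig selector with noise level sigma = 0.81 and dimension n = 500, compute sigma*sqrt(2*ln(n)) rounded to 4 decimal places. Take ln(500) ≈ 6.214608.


ln(500) ≈ 6.214608.
2*ln(n) ≈ 12.429216.
sqrt(2*ln(n)) ≈ sqrt(12.429216) ≈ 3.525509.
threshold ≈ 0.81*3.525509 = 2.85566229 ≈ 2.8557.

2.8557


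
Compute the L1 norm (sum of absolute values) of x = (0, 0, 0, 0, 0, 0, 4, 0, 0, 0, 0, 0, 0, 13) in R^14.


Non-zero entries: [(6, 4), (13, 13)]
Absolute values: [4, 13]
||x||_1 = sum = 17.

17


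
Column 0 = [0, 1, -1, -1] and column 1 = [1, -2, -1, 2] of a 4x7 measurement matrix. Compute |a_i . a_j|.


Inner product: 0*1 + 1*-2 + -1*-1 + -1*2
Products: [0, -2, 1, -2]
Sum = -3.
|dot| = 3.

3


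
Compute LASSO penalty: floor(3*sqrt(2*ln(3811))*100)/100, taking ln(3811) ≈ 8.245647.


ln(3811) ≈ 8.245647.
2*ln(n) ≈ 16.491294.
sqrt(2*ln(n)) ≈ sqrt(16.491294) ≈ 4.060947.
lambda ≈ 3*4.060947 = 12.182841.
floor(lambda*100)/100 = 12.18.

12.18


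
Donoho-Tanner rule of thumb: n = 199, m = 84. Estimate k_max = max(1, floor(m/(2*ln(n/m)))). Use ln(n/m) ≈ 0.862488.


n/m = 199/84.
ln(n/m) ≈ 0.862488.
2*ln(n/m) ≈ 1.724976.
m/(2*ln(n/m)) ≈ 84/1.724976 ≈ 48.6963.
floor = 48.
k_max = max(1, 48) = 48.

48


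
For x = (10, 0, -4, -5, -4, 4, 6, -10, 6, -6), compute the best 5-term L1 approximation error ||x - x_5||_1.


Sorted |x_i| descending: [10, 10, 6, 6, 6, 5, 4, 4, 4, 0]
Keep top 5: [10, 10, 6, 6, 6]
Tail entries: [5, 4, 4, 4, 0]
L1 error = sum of tail = 17.

17
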